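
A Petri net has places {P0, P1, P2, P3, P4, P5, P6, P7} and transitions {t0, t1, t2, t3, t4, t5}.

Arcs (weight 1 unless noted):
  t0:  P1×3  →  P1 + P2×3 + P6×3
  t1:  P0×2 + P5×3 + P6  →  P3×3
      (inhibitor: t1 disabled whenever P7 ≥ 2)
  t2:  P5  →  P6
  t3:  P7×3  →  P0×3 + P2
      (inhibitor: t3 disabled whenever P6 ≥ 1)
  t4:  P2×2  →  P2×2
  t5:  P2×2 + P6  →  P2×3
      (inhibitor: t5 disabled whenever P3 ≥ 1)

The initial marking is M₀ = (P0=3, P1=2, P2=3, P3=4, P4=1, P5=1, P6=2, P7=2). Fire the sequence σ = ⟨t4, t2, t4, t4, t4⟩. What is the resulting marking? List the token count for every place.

(P0=3, P1=2, P2=3, P3=4, P4=1, P5=0, P6=3, P7=2)

step 1: fire t4:  (P0=3, P1=2, P2=3, P3=4, P4=1, P5=1, P6=2, P7=2) → (P0=3, P1=2, P2=3, P3=4, P4=1, P5=1, P6=2, P7=2)
step 2: fire t2:  (P0=3, P1=2, P2=3, P3=4, P4=1, P5=1, P6=2, P7=2) → (P0=3, P1=2, P2=3, P3=4, P4=1, P5=0, P6=3, P7=2)
step 3: fire t4:  (P0=3, P1=2, P2=3, P3=4, P4=1, P5=0, P6=3, P7=2) → (P0=3, P1=2, P2=3, P3=4, P4=1, P5=0, P6=3, P7=2)
step 4: fire t4:  (P0=3, P1=2, P2=3, P3=4, P4=1, P5=0, P6=3, P7=2) → (P0=3, P1=2, P2=3, P3=4, P4=1, P5=0, P6=3, P7=2)
step 5: fire t4:  (P0=3, P1=2, P2=3, P3=4, P4=1, P5=0, P6=3, P7=2) → (P0=3, P1=2, P2=3, P3=4, P4=1, P5=0, P6=3, P7=2)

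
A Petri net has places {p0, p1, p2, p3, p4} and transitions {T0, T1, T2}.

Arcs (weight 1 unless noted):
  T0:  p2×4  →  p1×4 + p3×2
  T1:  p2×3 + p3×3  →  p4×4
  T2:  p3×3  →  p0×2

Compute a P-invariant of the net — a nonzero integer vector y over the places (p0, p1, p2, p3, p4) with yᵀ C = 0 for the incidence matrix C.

y = (p0:3, p1:-3, p2:-2, p3:2, p4:0)

Incidence matrix C (rows=places, cols=transitions):
       T0   T1   T2
   p0   0    0    2
   p1   4    0    0
   p2  -4   -3    0
   p3   2   -3   -3
   p4   0    4    0

Candidate y = [3, -3, -2, 2, 0]; check y·C column-wise:
  col T0: 3·0 + -3·4 + -2·-4 + 2·2 = 0
  col T1: 3·0 + -3·0 + -2·-3 + 2·-3 + 0·4 = 0
  col T2: 3·2 + -3·0 + -2·0 + 2·-3 = 0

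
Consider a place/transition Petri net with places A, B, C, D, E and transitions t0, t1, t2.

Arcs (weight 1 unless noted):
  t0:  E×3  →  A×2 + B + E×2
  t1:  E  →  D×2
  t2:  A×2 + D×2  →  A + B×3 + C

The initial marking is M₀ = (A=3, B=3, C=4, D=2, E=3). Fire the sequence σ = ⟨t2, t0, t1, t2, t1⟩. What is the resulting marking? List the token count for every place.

(A=3, B=10, C=6, D=2, E=0)

step 1: fire t2:  (A=3, B=3, C=4, D=2, E=3) → (A=2, B=6, C=5, D=0, E=3)
step 2: fire t0:  (A=2, B=6, C=5, D=0, E=3) → (A=4, B=7, C=5, D=0, E=2)
step 3: fire t1:  (A=4, B=7, C=5, D=0, E=2) → (A=4, B=7, C=5, D=2, E=1)
step 4: fire t2:  (A=4, B=7, C=5, D=2, E=1) → (A=3, B=10, C=6, D=0, E=1)
step 5: fire t1:  (A=3, B=10, C=6, D=0, E=1) → (A=3, B=10, C=6, D=2, E=0)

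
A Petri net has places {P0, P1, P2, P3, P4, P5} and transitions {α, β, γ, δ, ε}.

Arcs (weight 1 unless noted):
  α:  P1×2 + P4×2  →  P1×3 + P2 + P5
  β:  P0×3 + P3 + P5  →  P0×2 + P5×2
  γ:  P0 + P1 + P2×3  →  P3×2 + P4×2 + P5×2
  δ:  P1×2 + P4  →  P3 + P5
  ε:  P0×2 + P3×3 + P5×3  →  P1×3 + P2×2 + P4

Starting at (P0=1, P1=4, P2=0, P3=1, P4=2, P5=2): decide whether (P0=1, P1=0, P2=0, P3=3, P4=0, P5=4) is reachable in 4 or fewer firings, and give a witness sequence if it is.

YES — reachable via ⟨δ, δ⟩ (2 firings)

step 1: fire δ:  (P0=1, P1=4, P2=0, P3=1, P4=2, P5=2) → (P0=1, P1=2, P2=0, P3=2, P4=1, P5=3)
step 2: fire δ:  (P0=1, P1=2, P2=0, P3=2, P4=1, P5=3) → (P0=1, P1=0, P2=0, P3=3, P4=0, P5=4)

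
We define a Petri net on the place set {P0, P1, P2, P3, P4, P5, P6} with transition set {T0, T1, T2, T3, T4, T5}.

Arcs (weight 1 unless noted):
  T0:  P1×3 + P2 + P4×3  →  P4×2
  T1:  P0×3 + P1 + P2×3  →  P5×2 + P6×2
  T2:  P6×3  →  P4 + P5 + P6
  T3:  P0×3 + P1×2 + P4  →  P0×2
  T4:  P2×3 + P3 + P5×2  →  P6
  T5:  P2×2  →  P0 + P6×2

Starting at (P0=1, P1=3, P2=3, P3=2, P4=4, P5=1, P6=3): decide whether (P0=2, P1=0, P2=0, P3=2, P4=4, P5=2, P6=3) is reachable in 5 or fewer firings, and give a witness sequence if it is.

step 1: fire T0:  (P0=1, P1=3, P2=3, P3=2, P4=4, P5=1, P6=3) → (P0=1, P1=0, P2=2, P3=2, P4=3, P5=1, P6=3)
step 2: fire T2:  (P0=1, P1=0, P2=2, P3=2, P4=3, P5=1, P6=3) → (P0=1, P1=0, P2=2, P3=2, P4=4, P5=2, P6=1)
step 3: fire T5:  (P0=1, P1=0, P2=2, P3=2, P4=4, P5=2, P6=1) → (P0=2, P1=0, P2=0, P3=2, P4=4, P5=2, P6=3)

YES — reachable via ⟨T0, T2, T5⟩ (3 firings)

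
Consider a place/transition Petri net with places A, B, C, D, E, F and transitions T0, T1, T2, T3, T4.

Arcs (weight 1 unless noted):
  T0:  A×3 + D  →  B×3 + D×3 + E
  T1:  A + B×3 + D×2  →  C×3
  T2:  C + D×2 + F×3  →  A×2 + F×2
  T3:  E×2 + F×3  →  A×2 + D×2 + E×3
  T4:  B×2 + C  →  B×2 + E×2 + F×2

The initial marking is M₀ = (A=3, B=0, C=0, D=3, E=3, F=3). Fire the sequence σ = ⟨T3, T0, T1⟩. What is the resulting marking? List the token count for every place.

step 1: fire T3:  (A=3, B=0, C=0, D=3, E=3, F=3) → (A=5, B=0, C=0, D=5, E=4, F=0)
step 2: fire T0:  (A=5, B=0, C=0, D=5, E=4, F=0) → (A=2, B=3, C=0, D=7, E=5, F=0)
step 3: fire T1:  (A=2, B=3, C=0, D=7, E=5, F=0) → (A=1, B=0, C=3, D=5, E=5, F=0)

(A=1, B=0, C=3, D=5, E=5, F=0)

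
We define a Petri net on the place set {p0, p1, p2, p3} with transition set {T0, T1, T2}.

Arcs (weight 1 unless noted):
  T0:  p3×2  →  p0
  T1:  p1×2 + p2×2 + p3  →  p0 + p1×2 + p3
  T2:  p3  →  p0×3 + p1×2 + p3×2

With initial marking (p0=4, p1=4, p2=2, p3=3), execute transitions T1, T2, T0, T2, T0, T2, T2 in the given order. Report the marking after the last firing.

step 1: fire T1:  (p0=4, p1=4, p2=2, p3=3) → (p0=5, p1=4, p2=0, p3=3)
step 2: fire T2:  (p0=5, p1=4, p2=0, p3=3) → (p0=8, p1=6, p2=0, p3=4)
step 3: fire T0:  (p0=8, p1=6, p2=0, p3=4) → (p0=9, p1=6, p2=0, p3=2)
step 4: fire T2:  (p0=9, p1=6, p2=0, p3=2) → (p0=12, p1=8, p2=0, p3=3)
step 5: fire T0:  (p0=12, p1=8, p2=0, p3=3) → (p0=13, p1=8, p2=0, p3=1)
step 6: fire T2:  (p0=13, p1=8, p2=0, p3=1) → (p0=16, p1=10, p2=0, p3=2)
step 7: fire T2:  (p0=16, p1=10, p2=0, p3=2) → (p0=19, p1=12, p2=0, p3=3)

(p0=19, p1=12, p2=0, p3=3)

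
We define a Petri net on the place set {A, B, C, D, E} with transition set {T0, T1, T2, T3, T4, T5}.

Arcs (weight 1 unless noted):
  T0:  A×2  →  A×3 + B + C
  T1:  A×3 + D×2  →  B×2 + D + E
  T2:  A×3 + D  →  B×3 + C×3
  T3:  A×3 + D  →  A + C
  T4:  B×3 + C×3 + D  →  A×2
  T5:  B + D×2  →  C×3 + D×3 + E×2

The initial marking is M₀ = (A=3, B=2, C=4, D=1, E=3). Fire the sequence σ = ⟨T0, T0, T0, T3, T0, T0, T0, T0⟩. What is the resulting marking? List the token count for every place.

(A=8, B=9, C=12, D=0, E=3)

step 1: fire T0:  (A=3, B=2, C=4, D=1, E=3) → (A=4, B=3, C=5, D=1, E=3)
step 2: fire T0:  (A=4, B=3, C=5, D=1, E=3) → (A=5, B=4, C=6, D=1, E=3)
step 3: fire T0:  (A=5, B=4, C=6, D=1, E=3) → (A=6, B=5, C=7, D=1, E=3)
step 4: fire T3:  (A=6, B=5, C=7, D=1, E=3) → (A=4, B=5, C=8, D=0, E=3)
step 5: fire T0:  (A=4, B=5, C=8, D=0, E=3) → (A=5, B=6, C=9, D=0, E=3)
step 6: fire T0:  (A=5, B=6, C=9, D=0, E=3) → (A=6, B=7, C=10, D=0, E=3)
step 7: fire T0:  (A=6, B=7, C=10, D=0, E=3) → (A=7, B=8, C=11, D=0, E=3)
step 8: fire T0:  (A=7, B=8, C=11, D=0, E=3) → (A=8, B=9, C=12, D=0, E=3)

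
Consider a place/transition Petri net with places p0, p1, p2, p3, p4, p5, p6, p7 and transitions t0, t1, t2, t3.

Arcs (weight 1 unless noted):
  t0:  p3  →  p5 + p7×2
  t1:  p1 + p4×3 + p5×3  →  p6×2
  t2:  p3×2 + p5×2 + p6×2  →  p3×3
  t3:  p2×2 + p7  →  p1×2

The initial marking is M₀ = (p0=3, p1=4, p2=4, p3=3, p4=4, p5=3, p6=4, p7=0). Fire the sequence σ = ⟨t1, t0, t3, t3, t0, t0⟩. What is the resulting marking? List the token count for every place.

(p0=3, p1=7, p2=0, p3=0, p4=1, p5=3, p6=6, p7=4)

step 1: fire t1:  (p0=3, p1=4, p2=4, p3=3, p4=4, p5=3, p6=4, p7=0) → (p0=3, p1=3, p2=4, p3=3, p4=1, p5=0, p6=6, p7=0)
step 2: fire t0:  (p0=3, p1=3, p2=4, p3=3, p4=1, p5=0, p6=6, p7=0) → (p0=3, p1=3, p2=4, p3=2, p4=1, p5=1, p6=6, p7=2)
step 3: fire t3:  (p0=3, p1=3, p2=4, p3=2, p4=1, p5=1, p6=6, p7=2) → (p0=3, p1=5, p2=2, p3=2, p4=1, p5=1, p6=6, p7=1)
step 4: fire t3:  (p0=3, p1=5, p2=2, p3=2, p4=1, p5=1, p6=6, p7=1) → (p0=3, p1=7, p2=0, p3=2, p4=1, p5=1, p6=6, p7=0)
step 5: fire t0:  (p0=3, p1=7, p2=0, p3=2, p4=1, p5=1, p6=6, p7=0) → (p0=3, p1=7, p2=0, p3=1, p4=1, p5=2, p6=6, p7=2)
step 6: fire t0:  (p0=3, p1=7, p2=0, p3=1, p4=1, p5=2, p6=6, p7=2) → (p0=3, p1=7, p2=0, p3=0, p4=1, p5=3, p6=6, p7=4)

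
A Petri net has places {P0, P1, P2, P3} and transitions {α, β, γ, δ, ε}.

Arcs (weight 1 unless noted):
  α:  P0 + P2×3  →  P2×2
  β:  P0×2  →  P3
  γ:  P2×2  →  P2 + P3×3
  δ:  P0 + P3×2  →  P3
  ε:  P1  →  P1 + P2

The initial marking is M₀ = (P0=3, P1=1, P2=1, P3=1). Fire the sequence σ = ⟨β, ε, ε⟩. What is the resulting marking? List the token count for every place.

step 1: fire β:  (P0=3, P1=1, P2=1, P3=1) → (P0=1, P1=1, P2=1, P3=2)
step 2: fire ε:  (P0=1, P1=1, P2=1, P3=2) → (P0=1, P1=1, P2=2, P3=2)
step 3: fire ε:  (P0=1, P1=1, P2=2, P3=2) → (P0=1, P1=1, P2=3, P3=2)

(P0=1, P1=1, P2=3, P3=2)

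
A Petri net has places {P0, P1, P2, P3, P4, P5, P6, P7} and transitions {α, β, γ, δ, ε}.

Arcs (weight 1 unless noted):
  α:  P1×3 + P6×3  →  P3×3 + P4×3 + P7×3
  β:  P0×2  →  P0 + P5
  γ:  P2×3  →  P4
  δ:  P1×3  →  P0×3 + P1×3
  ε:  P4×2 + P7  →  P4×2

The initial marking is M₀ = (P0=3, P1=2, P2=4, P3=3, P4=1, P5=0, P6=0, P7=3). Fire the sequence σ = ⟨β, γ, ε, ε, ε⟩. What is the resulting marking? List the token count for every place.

step 1: fire β:  (P0=3, P1=2, P2=4, P3=3, P4=1, P5=0, P6=0, P7=3) → (P0=2, P1=2, P2=4, P3=3, P4=1, P5=1, P6=0, P7=3)
step 2: fire γ:  (P0=2, P1=2, P2=4, P3=3, P4=1, P5=1, P6=0, P7=3) → (P0=2, P1=2, P2=1, P3=3, P4=2, P5=1, P6=0, P7=3)
step 3: fire ε:  (P0=2, P1=2, P2=1, P3=3, P4=2, P5=1, P6=0, P7=3) → (P0=2, P1=2, P2=1, P3=3, P4=2, P5=1, P6=0, P7=2)
step 4: fire ε:  (P0=2, P1=2, P2=1, P3=3, P4=2, P5=1, P6=0, P7=2) → (P0=2, P1=2, P2=1, P3=3, P4=2, P5=1, P6=0, P7=1)
step 5: fire ε:  (P0=2, P1=2, P2=1, P3=3, P4=2, P5=1, P6=0, P7=1) → (P0=2, P1=2, P2=1, P3=3, P4=2, P5=1, P6=0, P7=0)

(P0=2, P1=2, P2=1, P3=3, P4=2, P5=1, P6=0, P7=0)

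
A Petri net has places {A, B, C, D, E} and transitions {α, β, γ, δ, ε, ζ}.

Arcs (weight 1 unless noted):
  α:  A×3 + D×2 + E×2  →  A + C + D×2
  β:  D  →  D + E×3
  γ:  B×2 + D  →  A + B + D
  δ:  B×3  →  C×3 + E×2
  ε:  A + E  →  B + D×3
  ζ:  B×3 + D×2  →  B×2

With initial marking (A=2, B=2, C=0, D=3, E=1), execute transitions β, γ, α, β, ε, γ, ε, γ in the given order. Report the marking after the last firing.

step 1: fire β:  (A=2, B=2, C=0, D=3, E=1) → (A=2, B=2, C=0, D=3, E=4)
step 2: fire γ:  (A=2, B=2, C=0, D=3, E=4) → (A=3, B=1, C=0, D=3, E=4)
step 3: fire α:  (A=3, B=1, C=0, D=3, E=4) → (A=1, B=1, C=1, D=3, E=2)
step 4: fire β:  (A=1, B=1, C=1, D=3, E=2) → (A=1, B=1, C=1, D=3, E=5)
step 5: fire ε:  (A=1, B=1, C=1, D=3, E=5) → (A=0, B=2, C=1, D=6, E=4)
step 6: fire γ:  (A=0, B=2, C=1, D=6, E=4) → (A=1, B=1, C=1, D=6, E=4)
step 7: fire ε:  (A=1, B=1, C=1, D=6, E=4) → (A=0, B=2, C=1, D=9, E=3)
step 8: fire γ:  (A=0, B=2, C=1, D=9, E=3) → (A=1, B=1, C=1, D=9, E=3)

(A=1, B=1, C=1, D=9, E=3)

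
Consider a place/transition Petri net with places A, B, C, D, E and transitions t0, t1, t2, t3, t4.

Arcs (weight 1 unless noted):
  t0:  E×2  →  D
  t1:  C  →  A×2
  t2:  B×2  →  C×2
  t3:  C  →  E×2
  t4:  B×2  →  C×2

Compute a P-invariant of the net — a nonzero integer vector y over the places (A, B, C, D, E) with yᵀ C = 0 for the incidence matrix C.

y = (A:1, B:2, C:2, D:2, E:1)

Incidence matrix C (rows=places, cols=transitions):
       t0   t1   t2   t3   t4
    A   0    2    0    0    0
    B   0    0   -2    0   -2
    C   0   -1    2   -1    2
    D   1    0    0    0    0
    E  -2    0    0    2    0

Candidate y = [1, 2, 2, 2, 1]; check y·C column-wise:
  col t0: 1·0 + 2·0 + 2·0 + 2·1 + 1·-2 = 0
  col t1: 1·2 + 2·0 + 2·-1 + 2·0 + 1·0 = 0
  col t2: 1·0 + 2·-2 + 2·2 + 2·0 + 1·0 = 0
  col t3: 1·0 + 2·0 + 2·-1 + 2·0 + 1·2 = 0
  col t4: 1·0 + 2·-2 + 2·2 + 2·0 + 1·0 = 0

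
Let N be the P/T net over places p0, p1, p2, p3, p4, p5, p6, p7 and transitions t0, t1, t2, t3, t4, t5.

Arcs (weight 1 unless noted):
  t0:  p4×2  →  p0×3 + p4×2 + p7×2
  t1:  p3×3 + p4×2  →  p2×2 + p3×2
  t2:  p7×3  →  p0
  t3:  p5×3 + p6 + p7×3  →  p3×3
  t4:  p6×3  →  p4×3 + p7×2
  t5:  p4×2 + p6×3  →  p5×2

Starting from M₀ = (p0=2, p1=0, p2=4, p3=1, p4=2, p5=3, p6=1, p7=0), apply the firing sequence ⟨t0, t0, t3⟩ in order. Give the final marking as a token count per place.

(p0=8, p1=0, p2=4, p3=4, p4=2, p5=0, p6=0, p7=1)

step 1: fire t0:  (p0=2, p1=0, p2=4, p3=1, p4=2, p5=3, p6=1, p7=0) → (p0=5, p1=0, p2=4, p3=1, p4=2, p5=3, p6=1, p7=2)
step 2: fire t0:  (p0=5, p1=0, p2=4, p3=1, p4=2, p5=3, p6=1, p7=2) → (p0=8, p1=0, p2=4, p3=1, p4=2, p5=3, p6=1, p7=4)
step 3: fire t3:  (p0=8, p1=0, p2=4, p3=1, p4=2, p5=3, p6=1, p7=4) → (p0=8, p1=0, p2=4, p3=4, p4=2, p5=0, p6=0, p7=1)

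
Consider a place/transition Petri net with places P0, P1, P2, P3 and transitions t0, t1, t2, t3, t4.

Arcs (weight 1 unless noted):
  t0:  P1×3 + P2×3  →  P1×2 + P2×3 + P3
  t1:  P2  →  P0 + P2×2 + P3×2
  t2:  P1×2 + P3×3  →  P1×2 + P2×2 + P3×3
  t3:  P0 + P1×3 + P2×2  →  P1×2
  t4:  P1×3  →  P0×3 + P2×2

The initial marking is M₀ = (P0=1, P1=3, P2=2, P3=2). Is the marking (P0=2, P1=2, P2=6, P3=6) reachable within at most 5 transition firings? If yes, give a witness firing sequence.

step 1: fire t1:  (P0=1, P1=3, P2=2, P3=2) → (P0=2, P1=3, P2=3, P3=4)
step 2: fire t1:  (P0=2, P1=3, P2=3, P3=4) → (P0=3, P1=3, P2=4, P3=6)
step 3: fire t2:  (P0=3, P1=3, P2=4, P3=6) → (P0=3, P1=3, P2=6, P3=6)
step 4: fire t2:  (P0=3, P1=3, P2=6, P3=6) → (P0=3, P1=3, P2=8, P3=6)
step 5: fire t3:  (P0=3, P1=3, P2=8, P3=6) → (P0=2, P1=2, P2=6, P3=6)

YES — reachable via ⟨t1, t1, t2, t2, t3⟩ (5 firings)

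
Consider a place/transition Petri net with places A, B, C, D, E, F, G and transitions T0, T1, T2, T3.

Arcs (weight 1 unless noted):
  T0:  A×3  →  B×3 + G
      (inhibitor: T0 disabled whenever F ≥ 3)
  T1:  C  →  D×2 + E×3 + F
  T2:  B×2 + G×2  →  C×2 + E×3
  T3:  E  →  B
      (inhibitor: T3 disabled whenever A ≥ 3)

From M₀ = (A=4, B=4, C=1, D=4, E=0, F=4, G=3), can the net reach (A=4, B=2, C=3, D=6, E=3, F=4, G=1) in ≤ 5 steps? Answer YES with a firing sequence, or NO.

depth 0: 1 marking
depth 1: 3 markings reached so far
depth 2: 4 markings reached so far
depth 3: 5 markings reached so far
depth 4: 6 markings reached so far
depth 5: 6 markings reached so far
(frontier empty at depth 5; search complete)
target is not among the 6 markings reachable within 5 steps

NO — not reachable within 5 firings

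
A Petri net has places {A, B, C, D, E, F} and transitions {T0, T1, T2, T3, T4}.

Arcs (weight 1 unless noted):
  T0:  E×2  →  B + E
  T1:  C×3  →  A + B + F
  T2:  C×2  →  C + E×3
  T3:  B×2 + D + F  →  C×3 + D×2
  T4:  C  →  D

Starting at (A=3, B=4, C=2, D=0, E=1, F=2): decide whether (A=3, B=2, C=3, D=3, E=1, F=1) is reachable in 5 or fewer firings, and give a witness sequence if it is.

YES — reachable via ⟨T4, T3, T4⟩ (3 firings)

step 1: fire T4:  (A=3, B=4, C=2, D=0, E=1, F=2) → (A=3, B=4, C=1, D=1, E=1, F=2)
step 2: fire T3:  (A=3, B=4, C=1, D=1, E=1, F=2) → (A=3, B=2, C=4, D=2, E=1, F=1)
step 3: fire T4:  (A=3, B=2, C=4, D=2, E=1, F=1) → (A=3, B=2, C=3, D=3, E=1, F=1)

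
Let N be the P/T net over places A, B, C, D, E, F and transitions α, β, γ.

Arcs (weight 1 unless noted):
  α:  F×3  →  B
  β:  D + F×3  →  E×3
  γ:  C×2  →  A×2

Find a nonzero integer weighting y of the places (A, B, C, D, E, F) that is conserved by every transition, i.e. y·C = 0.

Incidence matrix C (rows=places, cols=transitions):
        α    β    γ
    A   0    0    2
    B   1    0    0
    C   0    0   -2
    D   0   -1    0
    E   0    3    0
    F  -3   -3    0

Candidate y = [1, 0, 1, 0, 0, 0]; check y·C column-wise:
  col α: 1·0 + 0·1 + 1·0 + 0·-3 = 0
  col β: 1·0 + 1·0 + 0·-1 + 0·3 + 0·-3 = 0
  col γ: 1·2 + 1·-2 = 0

y = (A:1, B:0, C:1, D:0, E:0, F:0)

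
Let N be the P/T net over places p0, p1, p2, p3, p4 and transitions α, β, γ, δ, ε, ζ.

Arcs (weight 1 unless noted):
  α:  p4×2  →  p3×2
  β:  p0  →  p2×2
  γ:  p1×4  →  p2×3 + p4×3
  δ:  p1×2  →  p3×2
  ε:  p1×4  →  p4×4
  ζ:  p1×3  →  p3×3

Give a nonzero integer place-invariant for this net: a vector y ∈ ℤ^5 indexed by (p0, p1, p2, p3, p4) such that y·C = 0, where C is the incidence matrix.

Incidence matrix C (rows=places, cols=transitions):
        α    β    γ    δ    ε    ζ
   p0   0   -1    0    0    0    0
   p1   0    0   -4   -2   -4   -3
   p2   0    2    3    0    0    0
   p3   2    0    0    2    0    3
   p4  -2    0    3    0    4    0

Candidate y = [2, 3, 1, 3, 3]; check y·C column-wise:
  col α: 2·0 + 3·0 + 1·0 + 3·2 + 3·-2 = 0
  col β: 2·-1 + 3·0 + 1·2 + 3·0 + 3·0 = 0
  col γ: 2·0 + 3·-4 + 1·3 + 3·0 + 3·3 = 0
  col δ: 2·0 + 3·-2 + 1·0 + 3·2 + 3·0 = 0
  col ε: 2·0 + 3·-4 + 1·0 + 3·0 + 3·4 = 0
  col ζ: 2·0 + 3·-3 + 1·0 + 3·3 + 3·0 = 0

y = (p0:2, p1:3, p2:1, p3:3, p4:3)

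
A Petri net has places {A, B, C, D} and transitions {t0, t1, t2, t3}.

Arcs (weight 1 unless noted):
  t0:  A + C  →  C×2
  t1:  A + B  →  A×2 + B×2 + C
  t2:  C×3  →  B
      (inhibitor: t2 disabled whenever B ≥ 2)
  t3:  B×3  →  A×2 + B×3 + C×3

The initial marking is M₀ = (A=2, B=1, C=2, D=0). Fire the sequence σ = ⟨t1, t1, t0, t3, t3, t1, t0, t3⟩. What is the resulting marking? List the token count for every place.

(A=9, B=4, C=16, D=0)

step 1: fire t1:  (A=2, B=1, C=2, D=0) → (A=3, B=2, C=3, D=0)
step 2: fire t1:  (A=3, B=2, C=3, D=0) → (A=4, B=3, C=4, D=0)
step 3: fire t0:  (A=4, B=3, C=4, D=0) → (A=3, B=3, C=5, D=0)
step 4: fire t3:  (A=3, B=3, C=5, D=0) → (A=5, B=3, C=8, D=0)
step 5: fire t3:  (A=5, B=3, C=8, D=0) → (A=7, B=3, C=11, D=0)
step 6: fire t1:  (A=7, B=3, C=11, D=0) → (A=8, B=4, C=12, D=0)
step 7: fire t0:  (A=8, B=4, C=12, D=0) → (A=7, B=4, C=13, D=0)
step 8: fire t3:  (A=7, B=4, C=13, D=0) → (A=9, B=4, C=16, D=0)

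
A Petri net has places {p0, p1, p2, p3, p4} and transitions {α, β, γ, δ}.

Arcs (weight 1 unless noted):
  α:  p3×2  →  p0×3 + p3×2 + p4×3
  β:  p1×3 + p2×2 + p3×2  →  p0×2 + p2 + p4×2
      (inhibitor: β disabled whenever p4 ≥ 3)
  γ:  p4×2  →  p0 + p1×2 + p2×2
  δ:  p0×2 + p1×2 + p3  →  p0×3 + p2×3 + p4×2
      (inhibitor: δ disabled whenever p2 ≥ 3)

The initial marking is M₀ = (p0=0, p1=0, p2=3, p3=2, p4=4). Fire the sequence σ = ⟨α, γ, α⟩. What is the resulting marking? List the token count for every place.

step 1: fire α:  (p0=0, p1=0, p2=3, p3=2, p4=4) → (p0=3, p1=0, p2=3, p3=2, p4=7)
step 2: fire γ:  (p0=3, p1=0, p2=3, p3=2, p4=7) → (p0=4, p1=2, p2=5, p3=2, p4=5)
step 3: fire α:  (p0=4, p1=2, p2=5, p3=2, p4=5) → (p0=7, p1=2, p2=5, p3=2, p4=8)

(p0=7, p1=2, p2=5, p3=2, p4=8)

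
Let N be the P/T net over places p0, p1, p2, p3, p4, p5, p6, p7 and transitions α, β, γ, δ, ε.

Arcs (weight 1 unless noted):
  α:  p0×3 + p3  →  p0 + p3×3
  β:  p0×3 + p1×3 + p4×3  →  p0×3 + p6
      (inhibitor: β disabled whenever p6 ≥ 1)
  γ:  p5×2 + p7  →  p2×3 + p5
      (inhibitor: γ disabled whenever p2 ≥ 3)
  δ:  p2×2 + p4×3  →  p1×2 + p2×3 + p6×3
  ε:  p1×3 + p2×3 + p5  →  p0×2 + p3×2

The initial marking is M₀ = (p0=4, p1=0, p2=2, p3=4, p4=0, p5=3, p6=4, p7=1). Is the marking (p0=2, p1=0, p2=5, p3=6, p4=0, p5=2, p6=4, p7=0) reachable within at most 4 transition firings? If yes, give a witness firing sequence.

YES — reachable via ⟨α, γ⟩ (2 firings)

step 1: fire α:  (p0=4, p1=0, p2=2, p3=4, p4=0, p5=3, p6=4, p7=1) → (p0=2, p1=0, p2=2, p3=6, p4=0, p5=3, p6=4, p7=1)
step 2: fire γ:  (p0=2, p1=0, p2=2, p3=6, p4=0, p5=3, p6=4, p7=1) → (p0=2, p1=0, p2=5, p3=6, p4=0, p5=2, p6=4, p7=0)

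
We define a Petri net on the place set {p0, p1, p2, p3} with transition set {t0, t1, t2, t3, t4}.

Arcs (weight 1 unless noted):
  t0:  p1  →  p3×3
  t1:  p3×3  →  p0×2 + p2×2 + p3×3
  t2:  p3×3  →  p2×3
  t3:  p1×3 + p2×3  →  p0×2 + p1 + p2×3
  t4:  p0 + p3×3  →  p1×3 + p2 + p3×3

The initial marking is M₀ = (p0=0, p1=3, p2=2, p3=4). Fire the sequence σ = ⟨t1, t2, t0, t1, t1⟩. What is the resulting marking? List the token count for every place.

(p0=6, p1=2, p2=11, p3=4)

step 1: fire t1:  (p0=0, p1=3, p2=2, p3=4) → (p0=2, p1=3, p2=4, p3=4)
step 2: fire t2:  (p0=2, p1=3, p2=4, p3=4) → (p0=2, p1=3, p2=7, p3=1)
step 3: fire t0:  (p0=2, p1=3, p2=7, p3=1) → (p0=2, p1=2, p2=7, p3=4)
step 4: fire t1:  (p0=2, p1=2, p2=7, p3=4) → (p0=4, p1=2, p2=9, p3=4)
step 5: fire t1:  (p0=4, p1=2, p2=9, p3=4) → (p0=6, p1=2, p2=11, p3=4)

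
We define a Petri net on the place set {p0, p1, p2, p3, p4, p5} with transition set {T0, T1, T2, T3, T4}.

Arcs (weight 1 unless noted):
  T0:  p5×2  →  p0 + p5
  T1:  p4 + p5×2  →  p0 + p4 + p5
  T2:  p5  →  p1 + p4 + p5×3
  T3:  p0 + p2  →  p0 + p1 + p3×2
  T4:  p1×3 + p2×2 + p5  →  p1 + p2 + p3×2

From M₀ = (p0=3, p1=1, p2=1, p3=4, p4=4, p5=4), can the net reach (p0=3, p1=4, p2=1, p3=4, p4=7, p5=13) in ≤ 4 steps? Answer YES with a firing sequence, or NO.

depth 0: 1 marking
depth 1: 4 markings reached so far
depth 2: 9 markings reached so far
depth 3: 16 markings reached so far
depth 4: 24 markings reached so far
target is not among the 24 markings reachable within 4 steps

NO — not reachable within 4 firings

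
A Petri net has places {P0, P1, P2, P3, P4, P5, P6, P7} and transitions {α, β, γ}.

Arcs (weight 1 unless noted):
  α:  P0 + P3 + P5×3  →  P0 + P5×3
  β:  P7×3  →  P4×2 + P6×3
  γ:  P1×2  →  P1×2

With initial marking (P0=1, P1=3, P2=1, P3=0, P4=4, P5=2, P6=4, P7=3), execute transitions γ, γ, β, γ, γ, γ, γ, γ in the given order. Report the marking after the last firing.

(P0=1, P1=3, P2=1, P3=0, P4=6, P5=2, P6=7, P7=0)

step 1: fire γ:  (P0=1, P1=3, P2=1, P3=0, P4=4, P5=2, P6=4, P7=3) → (P0=1, P1=3, P2=1, P3=0, P4=4, P5=2, P6=4, P7=3)
step 2: fire γ:  (P0=1, P1=3, P2=1, P3=0, P4=4, P5=2, P6=4, P7=3) → (P0=1, P1=3, P2=1, P3=0, P4=4, P5=2, P6=4, P7=3)
step 3: fire β:  (P0=1, P1=3, P2=1, P3=0, P4=4, P5=2, P6=4, P7=3) → (P0=1, P1=3, P2=1, P3=0, P4=6, P5=2, P6=7, P7=0)
step 4: fire γ:  (P0=1, P1=3, P2=1, P3=0, P4=6, P5=2, P6=7, P7=0) → (P0=1, P1=3, P2=1, P3=0, P4=6, P5=2, P6=7, P7=0)
step 5: fire γ:  (P0=1, P1=3, P2=1, P3=0, P4=6, P5=2, P6=7, P7=0) → (P0=1, P1=3, P2=1, P3=0, P4=6, P5=2, P6=7, P7=0)
step 6: fire γ:  (P0=1, P1=3, P2=1, P3=0, P4=6, P5=2, P6=7, P7=0) → (P0=1, P1=3, P2=1, P3=0, P4=6, P5=2, P6=7, P7=0)
step 7: fire γ:  (P0=1, P1=3, P2=1, P3=0, P4=6, P5=2, P6=7, P7=0) → (P0=1, P1=3, P2=1, P3=0, P4=6, P5=2, P6=7, P7=0)
step 8: fire γ:  (P0=1, P1=3, P2=1, P3=0, P4=6, P5=2, P6=7, P7=0) → (P0=1, P1=3, P2=1, P3=0, P4=6, P5=2, P6=7, P7=0)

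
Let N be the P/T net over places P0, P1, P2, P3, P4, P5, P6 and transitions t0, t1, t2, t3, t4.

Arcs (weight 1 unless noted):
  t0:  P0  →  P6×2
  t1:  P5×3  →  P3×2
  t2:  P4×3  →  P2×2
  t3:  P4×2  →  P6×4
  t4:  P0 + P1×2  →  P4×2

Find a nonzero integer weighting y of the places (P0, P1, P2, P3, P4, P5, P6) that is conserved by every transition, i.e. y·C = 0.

y = (P0:0, P1:0, P2:0, P3:3, P4:0, P5:2, P6:0)

Incidence matrix C (rows=places, cols=transitions):
       t0   t1   t2   t3   t4
   P0  -1    0    0    0   -1
   P1   0    0    0    0   -2
   P2   0    0    2    0    0
   P3   0    2    0    0    0
   P4   0    0   -3   -2    2
   P5   0   -3    0    0    0
   P6   2    0    0    4    0

Candidate y = [0, 0, 0, 3, 0, 2, 0]; check y·C column-wise:
  col t0: 0·-1 + 3·0 + 2·0 + 0·2 = 0
  col t1: 3·2 + 2·-3 = 0
  col t2: 0·2 + 3·0 + 0·-3 + 2·0 = 0
  col t3: 3·0 + 0·-2 + 2·0 + 0·4 = 0
  col t4: 0·-1 + 0·-2 + 3·0 + 0·2 + 2·0 = 0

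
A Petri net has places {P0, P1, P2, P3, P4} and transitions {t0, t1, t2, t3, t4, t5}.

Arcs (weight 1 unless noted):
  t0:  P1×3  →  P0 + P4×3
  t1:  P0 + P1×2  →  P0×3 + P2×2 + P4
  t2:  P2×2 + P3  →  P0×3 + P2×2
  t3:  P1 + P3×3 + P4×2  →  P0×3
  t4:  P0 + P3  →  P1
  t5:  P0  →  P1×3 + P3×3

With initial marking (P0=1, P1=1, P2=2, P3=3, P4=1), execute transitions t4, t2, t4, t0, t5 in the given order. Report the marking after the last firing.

(P0=2, P1=3, P2=2, P3=3, P4=4)

step 1: fire t4:  (P0=1, P1=1, P2=2, P3=3, P4=1) → (P0=0, P1=2, P2=2, P3=2, P4=1)
step 2: fire t2:  (P0=0, P1=2, P2=2, P3=2, P4=1) → (P0=3, P1=2, P2=2, P3=1, P4=1)
step 3: fire t4:  (P0=3, P1=2, P2=2, P3=1, P4=1) → (P0=2, P1=3, P2=2, P3=0, P4=1)
step 4: fire t0:  (P0=2, P1=3, P2=2, P3=0, P4=1) → (P0=3, P1=0, P2=2, P3=0, P4=4)
step 5: fire t5:  (P0=3, P1=0, P2=2, P3=0, P4=4) → (P0=2, P1=3, P2=2, P3=3, P4=4)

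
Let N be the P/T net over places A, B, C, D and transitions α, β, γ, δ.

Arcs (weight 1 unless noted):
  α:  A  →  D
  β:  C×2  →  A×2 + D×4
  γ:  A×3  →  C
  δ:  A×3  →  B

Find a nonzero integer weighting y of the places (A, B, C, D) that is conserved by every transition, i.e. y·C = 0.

Incidence matrix C (rows=places, cols=transitions):
        α    β    γ    δ
    A  -1    2   -3   -3
    B   0    0    0    1
    C   0   -2    1    0
    D   1    4    0    0

Candidate y = [1, 3, 3, 1]; check y·C column-wise:
  col α: 1·-1 + 3·0 + 3·0 + 1·1 = 0
  col β: 1·2 + 3·0 + 3·-2 + 1·4 = 0
  col γ: 1·-3 + 3·0 + 3·1 + 1·0 = 0
  col δ: 1·-3 + 3·1 + 3·0 + 1·0 = 0

y = (A:1, B:3, C:3, D:1)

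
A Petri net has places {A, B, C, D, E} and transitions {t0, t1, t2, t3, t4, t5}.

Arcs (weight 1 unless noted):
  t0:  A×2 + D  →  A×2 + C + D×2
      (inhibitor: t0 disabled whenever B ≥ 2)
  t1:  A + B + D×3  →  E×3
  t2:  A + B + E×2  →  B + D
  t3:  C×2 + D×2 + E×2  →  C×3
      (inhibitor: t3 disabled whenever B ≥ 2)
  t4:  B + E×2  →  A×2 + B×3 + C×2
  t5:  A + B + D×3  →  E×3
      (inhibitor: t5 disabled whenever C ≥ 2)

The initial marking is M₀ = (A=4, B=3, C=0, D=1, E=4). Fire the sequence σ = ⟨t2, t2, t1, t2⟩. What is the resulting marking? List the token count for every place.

(A=0, B=2, C=0, D=1, E=1)

step 1: fire t2:  (A=4, B=3, C=0, D=1, E=4) → (A=3, B=3, C=0, D=2, E=2)
step 2: fire t2:  (A=3, B=3, C=0, D=2, E=2) → (A=2, B=3, C=0, D=3, E=0)
step 3: fire t1:  (A=2, B=3, C=0, D=3, E=0) → (A=1, B=2, C=0, D=0, E=3)
step 4: fire t2:  (A=1, B=2, C=0, D=0, E=3) → (A=0, B=2, C=0, D=1, E=1)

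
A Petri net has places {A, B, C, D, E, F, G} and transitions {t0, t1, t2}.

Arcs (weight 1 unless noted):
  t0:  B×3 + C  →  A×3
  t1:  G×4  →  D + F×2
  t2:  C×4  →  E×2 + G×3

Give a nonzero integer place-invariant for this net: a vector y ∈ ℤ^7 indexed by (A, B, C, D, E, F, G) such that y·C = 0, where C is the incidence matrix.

Incidence matrix C (rows=places, cols=transitions):
       t0   t1   t2
    A   3    0    0
    B  -3    0    0
    C  -1    0   -4
    D   0    1    0
    E   0    0    2
    F   0    2    0
    G   0   -4    3

Candidate y = [1, 1, 0, 0, 0, 0, 0]; check y·C column-wise:
  col t0: 1·3 + 1·-3 + 0·-1 = 0
  col t1: 1·0 + 1·0 + 0·1 + 0·2 + 0·-4 = 0
  col t2: 1·0 + 1·0 + 0·-4 + 0·2 + 0·3 = 0

y = (A:1, B:1, C:0, D:0, E:0, F:0, G:0)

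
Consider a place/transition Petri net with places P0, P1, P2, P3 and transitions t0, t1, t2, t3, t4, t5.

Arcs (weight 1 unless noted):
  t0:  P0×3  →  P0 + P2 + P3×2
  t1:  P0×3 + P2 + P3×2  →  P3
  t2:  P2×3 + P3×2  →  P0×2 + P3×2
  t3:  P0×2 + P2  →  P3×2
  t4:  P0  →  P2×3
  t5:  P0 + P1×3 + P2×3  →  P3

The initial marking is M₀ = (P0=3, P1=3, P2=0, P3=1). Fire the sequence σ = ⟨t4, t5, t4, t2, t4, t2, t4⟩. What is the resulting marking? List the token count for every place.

(P0=2, P1=0, P2=3, P3=2)

step 1: fire t4:  (P0=3, P1=3, P2=0, P3=1) → (P0=2, P1=3, P2=3, P3=1)
step 2: fire t5:  (P0=2, P1=3, P2=3, P3=1) → (P0=1, P1=0, P2=0, P3=2)
step 3: fire t4:  (P0=1, P1=0, P2=0, P3=2) → (P0=0, P1=0, P2=3, P3=2)
step 4: fire t2:  (P0=0, P1=0, P2=3, P3=2) → (P0=2, P1=0, P2=0, P3=2)
step 5: fire t4:  (P0=2, P1=0, P2=0, P3=2) → (P0=1, P1=0, P2=3, P3=2)
step 6: fire t2:  (P0=1, P1=0, P2=3, P3=2) → (P0=3, P1=0, P2=0, P3=2)
step 7: fire t4:  (P0=3, P1=0, P2=0, P3=2) → (P0=2, P1=0, P2=3, P3=2)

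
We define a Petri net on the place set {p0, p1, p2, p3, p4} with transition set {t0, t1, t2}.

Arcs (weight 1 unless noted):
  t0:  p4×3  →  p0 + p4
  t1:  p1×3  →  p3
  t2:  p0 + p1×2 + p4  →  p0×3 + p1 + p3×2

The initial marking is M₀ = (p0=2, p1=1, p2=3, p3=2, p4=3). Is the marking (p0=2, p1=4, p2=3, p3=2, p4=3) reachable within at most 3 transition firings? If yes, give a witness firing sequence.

depth 0: 1 marking
depth 1: 2 markings reached so far
depth 2: 2 markings reached so far
(frontier empty at depth 2; search complete)
target is not among the 2 markings reachable within 3 steps

NO — not reachable within 3 firings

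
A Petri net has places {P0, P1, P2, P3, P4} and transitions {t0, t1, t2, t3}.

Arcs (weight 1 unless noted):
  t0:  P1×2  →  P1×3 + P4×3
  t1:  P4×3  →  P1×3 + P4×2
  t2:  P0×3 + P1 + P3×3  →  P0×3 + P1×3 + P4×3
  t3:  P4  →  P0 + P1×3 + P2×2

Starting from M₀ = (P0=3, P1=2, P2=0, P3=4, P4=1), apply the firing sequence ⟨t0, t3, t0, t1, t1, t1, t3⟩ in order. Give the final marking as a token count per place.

(P0=5, P1=19, P2=4, P3=4, P4=2)

step 1: fire t0:  (P0=3, P1=2, P2=0, P3=4, P4=1) → (P0=3, P1=3, P2=0, P3=4, P4=4)
step 2: fire t3:  (P0=3, P1=3, P2=0, P3=4, P4=4) → (P0=4, P1=6, P2=2, P3=4, P4=3)
step 3: fire t0:  (P0=4, P1=6, P2=2, P3=4, P4=3) → (P0=4, P1=7, P2=2, P3=4, P4=6)
step 4: fire t1:  (P0=4, P1=7, P2=2, P3=4, P4=6) → (P0=4, P1=10, P2=2, P3=4, P4=5)
step 5: fire t1:  (P0=4, P1=10, P2=2, P3=4, P4=5) → (P0=4, P1=13, P2=2, P3=4, P4=4)
step 6: fire t1:  (P0=4, P1=13, P2=2, P3=4, P4=4) → (P0=4, P1=16, P2=2, P3=4, P4=3)
step 7: fire t3:  (P0=4, P1=16, P2=2, P3=4, P4=3) → (P0=5, P1=19, P2=4, P3=4, P4=2)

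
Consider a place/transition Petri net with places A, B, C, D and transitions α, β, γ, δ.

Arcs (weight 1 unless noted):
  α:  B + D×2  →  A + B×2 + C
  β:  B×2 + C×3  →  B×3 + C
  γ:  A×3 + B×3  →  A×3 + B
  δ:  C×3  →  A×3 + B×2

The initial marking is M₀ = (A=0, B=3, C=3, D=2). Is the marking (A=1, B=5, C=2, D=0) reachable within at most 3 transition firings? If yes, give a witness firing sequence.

step 1: fire α:  (A=0, B=3, C=3, D=2) → (A=1, B=4, C=4, D=0)
step 2: fire β:  (A=1, B=4, C=4, D=0) → (A=1, B=5, C=2, D=0)

YES — reachable via ⟨α, β⟩ (2 firings)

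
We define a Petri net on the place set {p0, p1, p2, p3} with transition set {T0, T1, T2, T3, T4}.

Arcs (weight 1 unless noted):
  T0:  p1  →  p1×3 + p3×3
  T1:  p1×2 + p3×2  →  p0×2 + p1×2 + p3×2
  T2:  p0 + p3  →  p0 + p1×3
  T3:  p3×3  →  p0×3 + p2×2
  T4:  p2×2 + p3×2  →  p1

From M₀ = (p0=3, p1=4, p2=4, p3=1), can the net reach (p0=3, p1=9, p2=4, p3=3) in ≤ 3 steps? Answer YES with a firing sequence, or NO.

step 1: fire T0:  (p0=3, p1=4, p2=4, p3=1) → (p0=3, p1=6, p2=4, p3=4)
step 2: fire T2:  (p0=3, p1=6, p2=4, p3=4) → (p0=3, p1=9, p2=4, p3=3)

YES — reachable via ⟨T0, T2⟩ (2 firings)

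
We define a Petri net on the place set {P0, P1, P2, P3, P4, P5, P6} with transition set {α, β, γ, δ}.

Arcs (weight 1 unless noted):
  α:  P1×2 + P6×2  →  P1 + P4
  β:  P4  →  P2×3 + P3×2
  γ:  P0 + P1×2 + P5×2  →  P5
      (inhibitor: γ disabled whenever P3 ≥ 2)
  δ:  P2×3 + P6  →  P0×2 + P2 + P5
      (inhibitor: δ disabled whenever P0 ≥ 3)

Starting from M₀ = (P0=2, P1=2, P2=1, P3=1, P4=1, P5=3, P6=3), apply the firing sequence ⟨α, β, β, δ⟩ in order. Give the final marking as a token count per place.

step 1: fire α:  (P0=2, P1=2, P2=1, P3=1, P4=1, P5=3, P6=3) → (P0=2, P1=1, P2=1, P3=1, P4=2, P5=3, P6=1)
step 2: fire β:  (P0=2, P1=1, P2=1, P3=1, P4=2, P5=3, P6=1) → (P0=2, P1=1, P2=4, P3=3, P4=1, P5=3, P6=1)
step 3: fire β:  (P0=2, P1=1, P2=4, P3=3, P4=1, P5=3, P6=1) → (P0=2, P1=1, P2=7, P3=5, P4=0, P5=3, P6=1)
step 4: fire δ:  (P0=2, P1=1, P2=7, P3=5, P4=0, P5=3, P6=1) → (P0=4, P1=1, P2=5, P3=5, P4=0, P5=4, P6=0)

(P0=4, P1=1, P2=5, P3=5, P4=0, P5=4, P6=0)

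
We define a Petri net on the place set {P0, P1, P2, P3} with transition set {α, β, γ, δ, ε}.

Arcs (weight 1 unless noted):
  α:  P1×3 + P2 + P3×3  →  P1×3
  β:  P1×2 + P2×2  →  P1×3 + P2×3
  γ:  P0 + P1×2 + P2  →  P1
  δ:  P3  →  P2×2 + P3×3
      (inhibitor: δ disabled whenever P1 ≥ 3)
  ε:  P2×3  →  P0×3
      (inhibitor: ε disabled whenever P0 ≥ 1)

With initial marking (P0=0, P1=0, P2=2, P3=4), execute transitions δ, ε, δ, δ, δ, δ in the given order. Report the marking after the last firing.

step 1: fire δ:  (P0=0, P1=0, P2=2, P3=4) → (P0=0, P1=0, P2=4, P3=6)
step 2: fire ε:  (P0=0, P1=0, P2=4, P3=6) → (P0=3, P1=0, P2=1, P3=6)
step 3: fire δ:  (P0=3, P1=0, P2=1, P3=6) → (P0=3, P1=0, P2=3, P3=8)
step 4: fire δ:  (P0=3, P1=0, P2=3, P3=8) → (P0=3, P1=0, P2=5, P3=10)
step 5: fire δ:  (P0=3, P1=0, P2=5, P3=10) → (P0=3, P1=0, P2=7, P3=12)
step 6: fire δ:  (P0=3, P1=0, P2=7, P3=12) → (P0=3, P1=0, P2=9, P3=14)

(P0=3, P1=0, P2=9, P3=14)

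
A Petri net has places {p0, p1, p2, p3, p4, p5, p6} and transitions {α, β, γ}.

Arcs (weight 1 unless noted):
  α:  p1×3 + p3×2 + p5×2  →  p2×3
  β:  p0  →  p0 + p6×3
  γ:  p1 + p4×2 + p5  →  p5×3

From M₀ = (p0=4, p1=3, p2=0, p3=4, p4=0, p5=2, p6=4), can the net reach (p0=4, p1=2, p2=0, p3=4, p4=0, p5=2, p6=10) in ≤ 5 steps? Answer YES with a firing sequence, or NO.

NO — not reachable within 5 firings

depth 0: 1 marking
depth 1: 3 markings reached so far
depth 2: 5 markings reached so far
depth 3: 7 markings reached so far
depth 4: 9 markings reached so far
depth 5: 11 markings reached so far
target is not among the 11 markings reachable within 5 steps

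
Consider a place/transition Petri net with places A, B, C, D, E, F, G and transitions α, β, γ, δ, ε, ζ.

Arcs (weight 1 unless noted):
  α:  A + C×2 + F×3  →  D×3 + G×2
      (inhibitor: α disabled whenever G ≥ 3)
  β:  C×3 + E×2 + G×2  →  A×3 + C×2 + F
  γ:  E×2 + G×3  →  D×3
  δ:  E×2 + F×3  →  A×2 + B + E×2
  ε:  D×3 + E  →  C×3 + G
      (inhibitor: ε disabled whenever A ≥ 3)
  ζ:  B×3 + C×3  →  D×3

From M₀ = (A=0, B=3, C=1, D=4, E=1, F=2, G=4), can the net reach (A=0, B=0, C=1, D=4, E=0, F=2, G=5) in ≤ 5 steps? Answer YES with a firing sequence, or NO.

step 1: fire ε:  (A=0, B=3, C=1, D=4, E=1, F=2, G=4) → (A=0, B=3, C=4, D=1, E=0, F=2, G=5)
step 2: fire ζ:  (A=0, B=3, C=4, D=1, E=0, F=2, G=5) → (A=0, B=0, C=1, D=4, E=0, F=2, G=5)

YES — reachable via ⟨ε, ζ⟩ (2 firings)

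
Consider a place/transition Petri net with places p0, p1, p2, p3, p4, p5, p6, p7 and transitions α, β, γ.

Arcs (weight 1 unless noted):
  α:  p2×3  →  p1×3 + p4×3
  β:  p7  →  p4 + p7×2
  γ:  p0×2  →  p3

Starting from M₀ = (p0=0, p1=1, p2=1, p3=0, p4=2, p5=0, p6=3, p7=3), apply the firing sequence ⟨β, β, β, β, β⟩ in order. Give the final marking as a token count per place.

step 1: fire β:  (p0=0, p1=1, p2=1, p3=0, p4=2, p5=0, p6=3, p7=3) → (p0=0, p1=1, p2=1, p3=0, p4=3, p5=0, p6=3, p7=4)
step 2: fire β:  (p0=0, p1=1, p2=1, p3=0, p4=3, p5=0, p6=3, p7=4) → (p0=0, p1=1, p2=1, p3=0, p4=4, p5=0, p6=3, p7=5)
step 3: fire β:  (p0=0, p1=1, p2=1, p3=0, p4=4, p5=0, p6=3, p7=5) → (p0=0, p1=1, p2=1, p3=0, p4=5, p5=0, p6=3, p7=6)
step 4: fire β:  (p0=0, p1=1, p2=1, p3=0, p4=5, p5=0, p6=3, p7=6) → (p0=0, p1=1, p2=1, p3=0, p4=6, p5=0, p6=3, p7=7)
step 5: fire β:  (p0=0, p1=1, p2=1, p3=0, p4=6, p5=0, p6=3, p7=7) → (p0=0, p1=1, p2=1, p3=0, p4=7, p5=0, p6=3, p7=8)

(p0=0, p1=1, p2=1, p3=0, p4=7, p5=0, p6=3, p7=8)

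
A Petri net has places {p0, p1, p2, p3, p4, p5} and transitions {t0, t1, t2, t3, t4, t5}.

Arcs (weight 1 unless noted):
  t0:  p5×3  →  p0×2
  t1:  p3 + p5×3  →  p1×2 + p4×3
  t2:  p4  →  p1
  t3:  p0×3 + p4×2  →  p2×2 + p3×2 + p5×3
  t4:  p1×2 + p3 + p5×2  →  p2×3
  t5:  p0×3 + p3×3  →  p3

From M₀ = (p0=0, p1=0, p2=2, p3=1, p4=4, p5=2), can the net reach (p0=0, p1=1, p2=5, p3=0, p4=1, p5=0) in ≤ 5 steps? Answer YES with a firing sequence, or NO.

YES — reachable via ⟨t2, t2, t2, t4⟩ (4 firings)

step 1: fire t2:  (p0=0, p1=0, p2=2, p3=1, p4=4, p5=2) → (p0=0, p1=1, p2=2, p3=1, p4=3, p5=2)
step 2: fire t2:  (p0=0, p1=1, p2=2, p3=1, p4=3, p5=2) → (p0=0, p1=2, p2=2, p3=1, p4=2, p5=2)
step 3: fire t2:  (p0=0, p1=2, p2=2, p3=1, p4=2, p5=2) → (p0=0, p1=3, p2=2, p3=1, p4=1, p5=2)
step 4: fire t4:  (p0=0, p1=3, p2=2, p3=1, p4=1, p5=2) → (p0=0, p1=1, p2=5, p3=0, p4=1, p5=0)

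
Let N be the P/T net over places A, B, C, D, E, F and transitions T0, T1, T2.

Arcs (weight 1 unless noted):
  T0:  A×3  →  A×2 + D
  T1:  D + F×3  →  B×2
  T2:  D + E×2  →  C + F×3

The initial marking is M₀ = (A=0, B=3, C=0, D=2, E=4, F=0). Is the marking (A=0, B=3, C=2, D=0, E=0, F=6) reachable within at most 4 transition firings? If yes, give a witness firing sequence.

step 1: fire T2:  (A=0, B=3, C=0, D=2, E=4, F=0) → (A=0, B=3, C=1, D=1, E=2, F=3)
step 2: fire T2:  (A=0, B=3, C=1, D=1, E=2, F=3) → (A=0, B=3, C=2, D=0, E=0, F=6)

YES — reachable via ⟨T2, T2⟩ (2 firings)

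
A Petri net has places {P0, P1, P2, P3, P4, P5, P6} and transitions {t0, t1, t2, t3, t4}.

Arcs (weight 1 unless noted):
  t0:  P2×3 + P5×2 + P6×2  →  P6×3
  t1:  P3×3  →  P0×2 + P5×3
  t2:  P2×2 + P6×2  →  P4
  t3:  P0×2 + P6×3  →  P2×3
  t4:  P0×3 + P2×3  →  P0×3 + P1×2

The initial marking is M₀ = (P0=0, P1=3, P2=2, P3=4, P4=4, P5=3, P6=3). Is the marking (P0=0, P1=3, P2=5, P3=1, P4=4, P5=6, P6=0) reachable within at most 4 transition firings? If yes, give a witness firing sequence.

YES — reachable via ⟨t1, t3⟩ (2 firings)

step 1: fire t1:  (P0=0, P1=3, P2=2, P3=4, P4=4, P5=3, P6=3) → (P0=2, P1=3, P2=2, P3=1, P4=4, P5=6, P6=3)
step 2: fire t3:  (P0=2, P1=3, P2=2, P3=1, P4=4, P5=6, P6=3) → (P0=0, P1=3, P2=5, P3=1, P4=4, P5=6, P6=0)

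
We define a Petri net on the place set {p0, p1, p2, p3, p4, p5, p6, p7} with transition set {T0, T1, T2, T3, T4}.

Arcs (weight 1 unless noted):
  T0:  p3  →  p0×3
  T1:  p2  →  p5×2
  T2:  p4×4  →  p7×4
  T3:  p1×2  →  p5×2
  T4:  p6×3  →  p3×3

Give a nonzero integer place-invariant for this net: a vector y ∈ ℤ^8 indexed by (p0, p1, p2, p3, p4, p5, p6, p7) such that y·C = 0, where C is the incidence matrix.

Incidence matrix C (rows=places, cols=transitions):
       T0   T1   T2   T3   T4
   p0   3    0    0    0    0
   p1   0    0    0   -2    0
   p2   0   -1    0    0    0
   p3  -1    0    0    0    3
   p4   0    0   -4    0    0
   p5   0    2    0    2    0
   p6   0    0    0    0   -3
   p7   0    0    4    0    0

Candidate y = [0, 1, 2, 0, 0, 1, 0, 0]; check y·C column-wise:
  col T0: 0·3 + 1·0 + 2·0 + 0·-1 + 1·0 = 0
  col T1: 1·0 + 2·-1 + 1·2 = 0
  col T2: 1·0 + 2·0 + 0·-4 + 1·0 + 0·4 = 0
  col T3: 1·-2 + 2·0 + 1·2 = 0
  col T4: 1·0 + 2·0 + 0·3 + 1·0 + 0·-3 = 0

y = (p0:0, p1:1, p2:2, p3:0, p4:0, p5:1, p6:0, p7:0)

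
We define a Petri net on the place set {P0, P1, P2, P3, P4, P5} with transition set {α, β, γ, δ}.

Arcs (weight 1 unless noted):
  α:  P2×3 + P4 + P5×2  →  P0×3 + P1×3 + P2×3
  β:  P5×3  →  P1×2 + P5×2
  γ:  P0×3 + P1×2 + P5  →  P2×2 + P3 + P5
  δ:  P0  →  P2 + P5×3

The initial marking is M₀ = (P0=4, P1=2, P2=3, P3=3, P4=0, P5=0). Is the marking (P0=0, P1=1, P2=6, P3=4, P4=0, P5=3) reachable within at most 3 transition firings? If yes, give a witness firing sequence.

depth 0: 1 marking
depth 1: 2 markings reached so far
depth 2: 5 markings reached so far
depth 3: 8 markings reached so far
target is not among the 8 markings reachable within 3 steps

NO — not reachable within 3 firings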